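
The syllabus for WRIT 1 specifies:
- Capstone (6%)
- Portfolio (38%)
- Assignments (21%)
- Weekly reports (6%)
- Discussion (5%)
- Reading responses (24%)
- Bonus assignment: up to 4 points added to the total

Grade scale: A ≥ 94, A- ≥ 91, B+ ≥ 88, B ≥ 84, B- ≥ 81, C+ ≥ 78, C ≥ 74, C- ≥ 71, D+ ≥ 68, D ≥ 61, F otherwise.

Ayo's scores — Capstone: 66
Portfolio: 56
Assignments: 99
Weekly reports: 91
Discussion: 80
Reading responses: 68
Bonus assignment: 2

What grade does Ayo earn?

Weighted total:
  Capstone 66 × 0.06 = 3.96
  Portfolio 56 × 0.38 = 21.28
  Assignments 99 × 0.21 = 20.79
  Weekly reports 91 × 0.06 = 5.46
  Discussion 80 × 0.05 = 4
  Reading responses 68 × 0.24 = 16.32
Sum = 71.81
Bonus assignment: 71.81 + 2 = 73.81
73.81 is ≥ 71 and < 74 → C-

C-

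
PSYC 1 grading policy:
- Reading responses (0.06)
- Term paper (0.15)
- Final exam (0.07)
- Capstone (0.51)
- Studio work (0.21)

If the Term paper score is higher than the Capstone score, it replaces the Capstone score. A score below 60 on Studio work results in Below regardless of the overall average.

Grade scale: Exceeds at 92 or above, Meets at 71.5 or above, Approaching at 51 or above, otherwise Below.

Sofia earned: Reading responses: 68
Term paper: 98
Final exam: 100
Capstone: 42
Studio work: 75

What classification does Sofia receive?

Term paper (98) > Capstone (42), so Capstone counts as 98.
Studio work score 75 ≥ 60: minimum met.
Weighted total:
  Reading responses 68 × 0.06 = 4.08
  Term paper 98 × 0.15 = 14.7
  Final exam 100 × 0.07 = 7
  Capstone 98 × 0.51 = 49.98
  Studio work 75 × 0.21 = 15.75
Sum = 91.51
91.51 is ≥ 71.5 and < 92 → Meets

Meets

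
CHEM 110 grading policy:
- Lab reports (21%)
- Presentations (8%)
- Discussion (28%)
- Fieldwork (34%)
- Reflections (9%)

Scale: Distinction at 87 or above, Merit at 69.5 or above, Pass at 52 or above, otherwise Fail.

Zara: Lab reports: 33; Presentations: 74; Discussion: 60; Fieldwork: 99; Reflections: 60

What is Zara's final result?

Weighted total:
  Lab reports 33 × 0.21 = 6.93
  Presentations 74 × 0.08 = 5.92
  Discussion 60 × 0.28 = 16.8
  Fieldwork 99 × 0.34 = 33.66
  Reflections 60 × 0.09 = 5.4
Sum = 68.71
68.71 is ≥ 52 and < 69.5 → Pass

Pass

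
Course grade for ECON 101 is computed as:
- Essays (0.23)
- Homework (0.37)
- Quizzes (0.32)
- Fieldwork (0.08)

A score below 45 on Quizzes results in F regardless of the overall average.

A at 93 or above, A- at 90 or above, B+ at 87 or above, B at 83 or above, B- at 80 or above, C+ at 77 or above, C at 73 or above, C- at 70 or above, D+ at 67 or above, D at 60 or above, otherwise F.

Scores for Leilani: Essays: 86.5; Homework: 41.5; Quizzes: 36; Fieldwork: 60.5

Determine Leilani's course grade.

Quizzes score 36 < 45: minimum not met.
Weighted total:
  Essays 86.5 × 0.23 = 19.895
  Homework 41.5 × 0.37 = 15.355
  Quizzes 36 × 0.32 = 11.52
  Fieldwork 60.5 × 0.08 = 4.84
Sum = 51.61
Because the Quizzes minimum was not met, the result is F.

F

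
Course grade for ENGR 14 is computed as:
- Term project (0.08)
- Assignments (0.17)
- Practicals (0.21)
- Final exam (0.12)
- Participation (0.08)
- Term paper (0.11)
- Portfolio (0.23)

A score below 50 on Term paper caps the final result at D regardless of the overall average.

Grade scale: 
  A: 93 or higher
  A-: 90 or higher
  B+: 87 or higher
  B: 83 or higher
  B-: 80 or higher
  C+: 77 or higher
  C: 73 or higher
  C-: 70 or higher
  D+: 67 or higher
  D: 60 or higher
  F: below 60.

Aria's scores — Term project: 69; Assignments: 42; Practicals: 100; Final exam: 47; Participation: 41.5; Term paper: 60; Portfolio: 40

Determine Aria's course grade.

Term paper score 60 ≥ 50: minimum met.
Weighted total:
  Term project 69 × 0.08 = 5.52
  Assignments 42 × 0.17 = 7.14
  Practicals 100 × 0.21 = 21
  Final exam 47 × 0.12 = 5.64
  Participation 41.5 × 0.08 = 3.32
  Term paper 60 × 0.11 = 6.6
  Portfolio 40 × 0.23 = 9.2
Sum = 58.42
58.42 < 60 → F

F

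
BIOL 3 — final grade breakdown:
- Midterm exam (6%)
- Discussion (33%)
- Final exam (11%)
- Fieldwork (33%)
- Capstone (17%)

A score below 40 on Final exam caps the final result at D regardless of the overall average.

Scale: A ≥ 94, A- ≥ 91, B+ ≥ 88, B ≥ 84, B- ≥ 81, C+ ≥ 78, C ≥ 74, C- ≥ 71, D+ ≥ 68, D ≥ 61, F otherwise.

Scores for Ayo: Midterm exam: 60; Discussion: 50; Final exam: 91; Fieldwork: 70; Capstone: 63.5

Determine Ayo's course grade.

D

Final exam score 91 ≥ 40: minimum met.
Weighted total:
  Midterm exam 60 × 0.06 = 3.6
  Discussion 50 × 0.33 = 16.5
  Final exam 91 × 0.11 = 10.01
  Fieldwork 70 × 0.33 = 23.1
  Capstone 63.5 × 0.17 = 10.795
Sum = 64.005
64.005 is ≥ 61 and < 68 → D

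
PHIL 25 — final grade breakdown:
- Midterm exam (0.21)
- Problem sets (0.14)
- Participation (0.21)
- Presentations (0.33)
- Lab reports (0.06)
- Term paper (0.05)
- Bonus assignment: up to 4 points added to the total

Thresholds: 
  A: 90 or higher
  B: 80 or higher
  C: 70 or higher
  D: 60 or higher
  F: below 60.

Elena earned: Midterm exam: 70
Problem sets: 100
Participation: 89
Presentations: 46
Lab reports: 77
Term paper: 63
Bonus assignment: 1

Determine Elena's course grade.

C

Weighted total:
  Midterm exam 70 × 0.21 = 14.7
  Problem sets 100 × 0.14 = 14
  Participation 89 × 0.21 = 18.69
  Presentations 46 × 0.33 = 15.18
  Lab reports 77 × 0.06 = 4.62
  Term paper 63 × 0.05 = 3.15
Sum = 70.34
Bonus assignment: 70.34 + 1 = 71.34
71.34 is ≥ 70 and < 80 → C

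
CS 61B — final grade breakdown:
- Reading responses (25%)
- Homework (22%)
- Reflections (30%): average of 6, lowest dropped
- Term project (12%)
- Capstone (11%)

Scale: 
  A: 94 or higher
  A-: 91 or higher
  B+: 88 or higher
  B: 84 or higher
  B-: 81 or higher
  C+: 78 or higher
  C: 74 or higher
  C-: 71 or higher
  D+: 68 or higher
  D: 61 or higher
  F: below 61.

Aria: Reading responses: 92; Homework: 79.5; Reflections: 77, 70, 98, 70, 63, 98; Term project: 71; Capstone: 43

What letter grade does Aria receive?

C+

Reflections: drop 63 → average of remaining 5 = 413/5 = 82.6
Weighted total:
  Reading responses 92 × 0.25 = 23
  Homework 79.5 × 0.22 = 17.49
  Reflections 82.6 × 0.3 = 24.78
  Term project 71 × 0.12 = 8.52
  Capstone 43 × 0.11 = 4.73
Sum = 78.52
78.52 is ≥ 78 and < 81 → C+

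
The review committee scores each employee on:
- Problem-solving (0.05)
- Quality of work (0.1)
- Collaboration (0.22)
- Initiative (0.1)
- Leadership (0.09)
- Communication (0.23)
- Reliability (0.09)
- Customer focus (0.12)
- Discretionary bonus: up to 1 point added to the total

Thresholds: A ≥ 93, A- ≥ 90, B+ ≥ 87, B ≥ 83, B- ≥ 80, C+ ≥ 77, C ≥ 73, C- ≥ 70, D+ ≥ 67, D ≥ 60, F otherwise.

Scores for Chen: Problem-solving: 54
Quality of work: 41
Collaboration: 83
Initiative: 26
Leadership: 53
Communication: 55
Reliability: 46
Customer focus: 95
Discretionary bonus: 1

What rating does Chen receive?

D

Weighted total:
  Problem-solving 54 × 0.05 = 2.7
  Quality of work 41 × 0.1 = 4.1
  Collaboration 83 × 0.22 = 18.26
  Initiative 26 × 0.1 = 2.6
  Leadership 53 × 0.09 = 4.77
  Communication 55 × 0.23 = 12.65
  Reliability 46 × 0.09 = 4.14
  Customer focus 95 × 0.12 = 11.4
Sum = 60.62
Discretionary bonus: 60.62 + 1 = 61.62
61.62 is ≥ 60 and < 67 → D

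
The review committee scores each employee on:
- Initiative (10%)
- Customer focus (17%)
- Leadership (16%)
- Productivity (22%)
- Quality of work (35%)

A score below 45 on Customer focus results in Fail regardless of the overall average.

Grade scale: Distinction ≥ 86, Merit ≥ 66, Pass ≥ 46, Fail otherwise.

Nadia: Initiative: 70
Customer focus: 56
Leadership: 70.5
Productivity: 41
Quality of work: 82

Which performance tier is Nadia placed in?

Pass

Customer focus score 56 ≥ 45: minimum met.
Weighted total:
  Initiative 70 × 0.1 = 7
  Customer focus 56 × 0.17 = 9.52
  Leadership 70.5 × 0.16 = 11.28
  Productivity 41 × 0.22 = 9.02
  Quality of work 82 × 0.35 = 28.7
Sum = 65.52
65.52 is ≥ 46 and < 66 → Pass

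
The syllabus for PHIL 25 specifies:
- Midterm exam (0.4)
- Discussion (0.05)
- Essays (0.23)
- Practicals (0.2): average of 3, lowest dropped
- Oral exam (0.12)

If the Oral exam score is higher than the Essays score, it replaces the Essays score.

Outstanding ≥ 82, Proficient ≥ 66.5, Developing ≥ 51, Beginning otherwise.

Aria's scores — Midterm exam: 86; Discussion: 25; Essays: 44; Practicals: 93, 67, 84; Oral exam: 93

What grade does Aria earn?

Outstanding

Practicals: drop 67 → average of remaining 2 = 177/2 = 88.5
Oral exam (93) > Essays (44), so Essays counts as 93.
Weighted total:
  Midterm exam 86 × 0.4 = 34.4
  Discussion 25 × 0.05 = 1.25
  Essays 93 × 0.23 = 21.39
  Practicals 88.5 × 0.2 = 17.7
  Oral exam 93 × 0.12 = 11.16
Sum = 85.9
85.9 ≥ 82 → Outstanding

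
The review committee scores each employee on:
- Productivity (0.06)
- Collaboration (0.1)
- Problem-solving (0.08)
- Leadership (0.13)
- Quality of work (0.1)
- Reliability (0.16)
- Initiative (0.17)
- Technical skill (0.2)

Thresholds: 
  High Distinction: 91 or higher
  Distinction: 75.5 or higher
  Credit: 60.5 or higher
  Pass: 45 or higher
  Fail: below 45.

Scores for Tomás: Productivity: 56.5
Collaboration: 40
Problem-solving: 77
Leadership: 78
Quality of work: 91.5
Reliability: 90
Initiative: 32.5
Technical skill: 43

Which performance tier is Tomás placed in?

Credit

Weighted total:
  Productivity 56.5 × 0.06 = 3.39
  Collaboration 40 × 0.1 = 4
  Problem-solving 77 × 0.08 = 6.16
  Leadership 78 × 0.13 = 10.14
  Quality of work 91.5 × 0.1 = 9.15
  Reliability 90 × 0.16 = 14.4
  Initiative 32.5 × 0.17 = 5.525
  Technical skill 43 × 0.2 = 8.6
Sum = 61.365
61.365 is ≥ 60.5 and < 75.5 → Credit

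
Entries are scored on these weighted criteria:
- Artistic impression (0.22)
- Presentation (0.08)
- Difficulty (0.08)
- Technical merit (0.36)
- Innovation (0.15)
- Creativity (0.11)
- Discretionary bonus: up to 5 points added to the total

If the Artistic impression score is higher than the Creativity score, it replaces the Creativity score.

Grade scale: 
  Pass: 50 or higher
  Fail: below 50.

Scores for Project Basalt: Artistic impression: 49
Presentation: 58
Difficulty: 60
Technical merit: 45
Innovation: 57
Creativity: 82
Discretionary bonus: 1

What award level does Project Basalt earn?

Pass

Artistic impression (49) ≤ Creativity (82), so Creativity stays at 82.
Weighted total:
  Artistic impression 49 × 0.22 = 10.78
  Presentation 58 × 0.08 = 4.64
  Difficulty 60 × 0.08 = 4.8
  Technical merit 45 × 0.36 = 16.2
  Innovation 57 × 0.15 = 8.55
  Creativity 82 × 0.11 = 9.02
Sum = 53.99
Discretionary bonus: 53.99 + 1 = 54.99
54.99 ≥ 50 → Pass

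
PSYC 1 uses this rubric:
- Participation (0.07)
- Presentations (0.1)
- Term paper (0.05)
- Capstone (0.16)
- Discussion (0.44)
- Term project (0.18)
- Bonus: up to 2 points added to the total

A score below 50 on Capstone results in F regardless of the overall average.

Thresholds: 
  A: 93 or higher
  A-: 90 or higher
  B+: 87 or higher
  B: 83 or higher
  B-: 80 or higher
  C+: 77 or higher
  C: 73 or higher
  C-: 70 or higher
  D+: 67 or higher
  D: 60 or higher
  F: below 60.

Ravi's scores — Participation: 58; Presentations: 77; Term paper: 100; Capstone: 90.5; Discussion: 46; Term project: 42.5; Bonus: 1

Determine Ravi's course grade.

Capstone score 90.5 ≥ 50: minimum met.
Weighted total:
  Participation 58 × 0.07 = 4.06
  Presentations 77 × 0.1 = 7.7
  Term paper 100 × 0.05 = 5
  Capstone 90.5 × 0.16 = 14.48
  Discussion 46 × 0.44 = 20.24
  Term project 42.5 × 0.18 = 7.65
Sum = 59.13
Bonus: 59.13 + 1 = 60.13
60.13 is ≥ 60 and < 67 → D

D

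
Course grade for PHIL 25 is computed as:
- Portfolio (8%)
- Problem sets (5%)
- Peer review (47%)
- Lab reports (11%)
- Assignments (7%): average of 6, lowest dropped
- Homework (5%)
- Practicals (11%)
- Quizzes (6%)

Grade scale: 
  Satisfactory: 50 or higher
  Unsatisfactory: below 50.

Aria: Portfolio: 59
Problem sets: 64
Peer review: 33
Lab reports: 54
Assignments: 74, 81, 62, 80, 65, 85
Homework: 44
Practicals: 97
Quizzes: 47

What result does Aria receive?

Satisfactory

Assignments: drop 62 → average of remaining 5 = 385/5 = 77
Weighted total:
  Portfolio 59 × 0.08 = 4.72
  Problem sets 64 × 0.05 = 3.2
  Peer review 33 × 0.47 = 15.51
  Lab reports 54 × 0.11 = 5.94
  Assignments 77 × 0.07 = 5.39
  Homework 44 × 0.05 = 2.2
  Practicals 97 × 0.11 = 10.67
  Quizzes 47 × 0.06 = 2.82
Sum = 50.45
50.45 ≥ 50 → Satisfactory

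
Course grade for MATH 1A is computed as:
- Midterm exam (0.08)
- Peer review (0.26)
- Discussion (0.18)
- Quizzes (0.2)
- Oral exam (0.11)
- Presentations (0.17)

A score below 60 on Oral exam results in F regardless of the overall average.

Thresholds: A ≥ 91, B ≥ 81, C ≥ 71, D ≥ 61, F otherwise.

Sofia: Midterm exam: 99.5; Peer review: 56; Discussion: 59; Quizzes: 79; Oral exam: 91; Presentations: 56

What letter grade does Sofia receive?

D

Oral exam score 91 ≥ 60: minimum met.
Weighted total:
  Midterm exam 99.5 × 0.08 = 7.96
  Peer review 56 × 0.26 = 14.56
  Discussion 59 × 0.18 = 10.62
  Quizzes 79 × 0.2 = 15.8
  Oral exam 91 × 0.11 = 10.01
  Presentations 56 × 0.17 = 9.52
Sum = 68.47
68.47 is ≥ 61 and < 71 → D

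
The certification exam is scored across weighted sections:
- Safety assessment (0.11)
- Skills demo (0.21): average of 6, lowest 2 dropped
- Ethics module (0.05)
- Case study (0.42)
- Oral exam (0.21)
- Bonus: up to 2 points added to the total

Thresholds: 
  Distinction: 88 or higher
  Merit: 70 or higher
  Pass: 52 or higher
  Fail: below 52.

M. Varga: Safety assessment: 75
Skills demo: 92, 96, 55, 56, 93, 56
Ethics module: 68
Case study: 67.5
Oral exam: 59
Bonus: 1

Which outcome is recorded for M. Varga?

Merit

Skills demo: drop 55, 56 → average of remaining 4 = 337/4 = 84.25
Weighted total:
  Safety assessment 75 × 0.11 = 8.25
  Skills demo 84.25 × 0.21 = 17.6925
  Ethics module 68 × 0.05 = 3.4
  Case study 67.5 × 0.42 = 28.35
  Oral exam 59 × 0.21 = 12.39
Sum = 70.0825
Bonus: 70.0825 + 1 = 71.0825
71.0825 is ≥ 70 and < 88 → Merit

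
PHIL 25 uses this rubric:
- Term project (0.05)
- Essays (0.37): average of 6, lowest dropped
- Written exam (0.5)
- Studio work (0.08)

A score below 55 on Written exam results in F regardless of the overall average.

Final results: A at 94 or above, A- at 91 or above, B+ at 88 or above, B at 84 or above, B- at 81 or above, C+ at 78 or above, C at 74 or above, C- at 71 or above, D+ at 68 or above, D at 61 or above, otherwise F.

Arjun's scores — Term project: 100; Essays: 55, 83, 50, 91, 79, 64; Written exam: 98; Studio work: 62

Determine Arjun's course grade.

B

Essays: drop 50 → average of remaining 5 = 372/5 = 74.4
Written exam score 98 ≥ 55: minimum met.
Weighted total:
  Term project 100 × 0.05 = 5
  Essays 74.4 × 0.37 = 27.528
  Written exam 98 × 0.5 = 49
  Studio work 62 × 0.08 = 4.96
Sum = 86.488
86.488 is ≥ 84 and < 88 → B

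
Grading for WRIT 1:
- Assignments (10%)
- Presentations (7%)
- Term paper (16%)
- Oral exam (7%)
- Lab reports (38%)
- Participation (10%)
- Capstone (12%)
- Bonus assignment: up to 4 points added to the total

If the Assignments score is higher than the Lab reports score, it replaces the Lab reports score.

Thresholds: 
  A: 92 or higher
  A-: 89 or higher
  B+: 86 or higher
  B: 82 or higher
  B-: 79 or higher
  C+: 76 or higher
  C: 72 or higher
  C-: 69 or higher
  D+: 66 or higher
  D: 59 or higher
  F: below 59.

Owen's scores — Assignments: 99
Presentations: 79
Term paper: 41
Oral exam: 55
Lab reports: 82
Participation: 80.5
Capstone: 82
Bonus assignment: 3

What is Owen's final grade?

Assignments (99) > Lab reports (82), so Lab reports counts as 99.
Weighted total:
  Assignments 99 × 0.1 = 9.9
  Presentations 79 × 0.07 = 5.53
  Term paper 41 × 0.16 = 6.56
  Oral exam 55 × 0.07 = 3.85
  Lab reports 99 × 0.38 = 37.62
  Participation 80.5 × 0.1 = 8.05
  Capstone 82 × 0.12 = 9.84
Sum = 81.35
Bonus assignment: 81.35 + 3 = 84.35
84.35 is ≥ 82 and < 86 → B

B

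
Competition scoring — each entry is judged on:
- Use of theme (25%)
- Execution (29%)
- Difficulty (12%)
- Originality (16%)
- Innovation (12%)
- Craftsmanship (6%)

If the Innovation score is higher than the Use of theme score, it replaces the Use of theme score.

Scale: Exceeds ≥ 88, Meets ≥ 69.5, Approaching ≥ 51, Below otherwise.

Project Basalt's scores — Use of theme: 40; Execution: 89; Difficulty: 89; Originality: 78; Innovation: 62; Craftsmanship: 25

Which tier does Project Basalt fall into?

Innovation (62) > Use of theme (40), so Use of theme counts as 62.
Weighted total:
  Use of theme 62 × 0.25 = 15.5
  Execution 89 × 0.29 = 25.81
  Difficulty 89 × 0.12 = 10.68
  Originality 78 × 0.16 = 12.48
  Innovation 62 × 0.12 = 7.44
  Craftsmanship 25 × 0.06 = 1.5
Sum = 73.41
73.41 is ≥ 69.5 and < 88 → Meets

Meets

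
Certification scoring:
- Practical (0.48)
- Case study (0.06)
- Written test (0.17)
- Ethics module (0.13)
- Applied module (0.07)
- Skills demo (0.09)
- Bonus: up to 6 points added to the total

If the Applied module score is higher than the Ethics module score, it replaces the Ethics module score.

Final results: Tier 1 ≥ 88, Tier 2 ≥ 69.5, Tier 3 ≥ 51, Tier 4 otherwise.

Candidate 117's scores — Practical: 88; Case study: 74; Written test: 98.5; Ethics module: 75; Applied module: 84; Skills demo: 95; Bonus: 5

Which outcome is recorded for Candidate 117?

Tier 1

Applied module (84) > Ethics module (75), so Ethics module counts as 84.
Weighted total:
  Practical 88 × 0.48 = 42.24
  Case study 74 × 0.06 = 4.44
  Written test 98.5 × 0.17 = 16.745
  Ethics module 84 × 0.13 = 10.92
  Applied module 84 × 0.07 = 5.88
  Skills demo 95 × 0.09 = 8.55
Sum = 88.775
Bonus: 88.775 + 5 = 93.775
93.775 ≥ 88 → Tier 1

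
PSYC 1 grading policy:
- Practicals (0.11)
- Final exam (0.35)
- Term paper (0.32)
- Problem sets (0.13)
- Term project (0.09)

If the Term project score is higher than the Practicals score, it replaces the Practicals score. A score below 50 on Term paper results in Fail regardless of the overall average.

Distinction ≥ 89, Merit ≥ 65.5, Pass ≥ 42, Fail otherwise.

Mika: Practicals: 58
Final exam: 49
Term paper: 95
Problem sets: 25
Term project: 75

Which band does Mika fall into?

Term project (75) > Practicals (58), so Practicals counts as 75.
Term paper score 95 ≥ 50: minimum met.
Weighted total:
  Practicals 75 × 0.11 = 8.25
  Final exam 49 × 0.35 = 17.15
  Term paper 95 × 0.32 = 30.4
  Problem sets 25 × 0.13 = 3.25
  Term project 75 × 0.09 = 6.75
Sum = 65.8
65.8 is ≥ 65.5 and < 89 → Merit

Merit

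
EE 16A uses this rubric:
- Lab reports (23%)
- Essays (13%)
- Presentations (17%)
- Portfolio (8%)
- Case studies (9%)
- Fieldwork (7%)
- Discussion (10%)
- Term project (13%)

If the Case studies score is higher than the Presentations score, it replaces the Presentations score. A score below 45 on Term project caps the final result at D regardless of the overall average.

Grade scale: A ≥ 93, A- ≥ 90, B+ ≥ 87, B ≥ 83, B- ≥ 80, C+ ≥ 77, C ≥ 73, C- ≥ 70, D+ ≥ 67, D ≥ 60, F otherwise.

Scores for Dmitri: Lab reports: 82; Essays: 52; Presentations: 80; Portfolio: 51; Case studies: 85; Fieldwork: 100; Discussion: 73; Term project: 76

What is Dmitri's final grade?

Case studies (85) > Presentations (80), so Presentations counts as 85.
Term project score 76 ≥ 45: minimum met.
Weighted total:
  Lab reports 82 × 0.23 = 18.86
  Essays 52 × 0.13 = 6.76
  Presentations 85 × 0.17 = 14.45
  Portfolio 51 × 0.08 = 4.08
  Case studies 85 × 0.09 = 7.65
  Fieldwork 100 × 0.07 = 7
  Discussion 73 × 0.1 = 7.3
  Term project 76 × 0.13 = 9.88
Sum = 75.98
75.98 is ≥ 73 and < 77 → C

C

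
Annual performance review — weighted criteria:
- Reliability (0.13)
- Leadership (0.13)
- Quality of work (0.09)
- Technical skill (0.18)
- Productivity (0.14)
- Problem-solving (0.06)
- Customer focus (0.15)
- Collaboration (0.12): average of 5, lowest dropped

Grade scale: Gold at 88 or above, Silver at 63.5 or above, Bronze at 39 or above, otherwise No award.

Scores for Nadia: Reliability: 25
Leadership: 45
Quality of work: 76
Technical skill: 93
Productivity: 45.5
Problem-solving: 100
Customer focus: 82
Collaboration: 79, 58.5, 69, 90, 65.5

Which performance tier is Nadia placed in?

Silver

Collaboration: drop 58.5 → average of remaining 4 = 303.5/4 = 75.875
Weighted total:
  Reliability 25 × 0.13 = 3.25
  Leadership 45 × 0.13 = 5.85
  Quality of work 76 × 0.09 = 6.84
  Technical skill 93 × 0.18 = 16.74
  Productivity 45.5 × 0.14 = 6.37
  Problem-solving 100 × 0.06 = 6
  Customer focus 82 × 0.15 = 12.3
  Collaboration 75.875 × 0.12 = 9.105
Sum = 66.455
66.455 is ≥ 63.5 and < 88 → Silver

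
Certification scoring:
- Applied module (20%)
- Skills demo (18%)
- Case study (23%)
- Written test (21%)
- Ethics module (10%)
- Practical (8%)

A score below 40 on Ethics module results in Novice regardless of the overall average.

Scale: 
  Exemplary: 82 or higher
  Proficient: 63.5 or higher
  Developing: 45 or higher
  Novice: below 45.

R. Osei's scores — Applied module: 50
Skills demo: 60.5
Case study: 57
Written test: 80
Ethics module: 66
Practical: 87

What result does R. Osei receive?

Proficient

Ethics module score 66 ≥ 40: minimum met.
Weighted total:
  Applied module 50 × 0.2 = 10
  Skills demo 60.5 × 0.18 = 10.89
  Case study 57 × 0.23 = 13.11
  Written test 80 × 0.21 = 16.8
  Ethics module 66 × 0.1 = 6.6
  Practical 87 × 0.08 = 6.96
Sum = 64.36
64.36 is ≥ 63.5 and < 82 → Proficient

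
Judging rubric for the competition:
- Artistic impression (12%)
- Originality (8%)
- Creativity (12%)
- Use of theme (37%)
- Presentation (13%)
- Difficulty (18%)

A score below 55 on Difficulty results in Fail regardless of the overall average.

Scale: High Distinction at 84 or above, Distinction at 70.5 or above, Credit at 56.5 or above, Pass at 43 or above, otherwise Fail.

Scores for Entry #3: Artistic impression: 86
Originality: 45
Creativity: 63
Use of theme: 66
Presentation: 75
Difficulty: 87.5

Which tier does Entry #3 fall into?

Distinction

Difficulty score 87.5 ≥ 55: minimum met.
Weighted total:
  Artistic impression 86 × 0.12 = 10.32
  Originality 45 × 0.08 = 3.6
  Creativity 63 × 0.12 = 7.56
  Use of theme 66 × 0.37 = 24.42
  Presentation 75 × 0.13 = 9.75
  Difficulty 87.5 × 0.18 = 15.75
Sum = 71.4
71.4 is ≥ 70.5 and < 84 → Distinction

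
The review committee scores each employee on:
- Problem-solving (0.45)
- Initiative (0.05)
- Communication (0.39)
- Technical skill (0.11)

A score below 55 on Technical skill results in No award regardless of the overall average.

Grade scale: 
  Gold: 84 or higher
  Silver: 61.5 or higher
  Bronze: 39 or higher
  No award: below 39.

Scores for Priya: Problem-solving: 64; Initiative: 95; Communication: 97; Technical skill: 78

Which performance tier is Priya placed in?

Technical skill score 78 ≥ 55: minimum met.
Weighted total:
  Problem-solving 64 × 0.45 = 28.8
  Initiative 95 × 0.05 = 4.75
  Communication 97 × 0.39 = 37.83
  Technical skill 78 × 0.11 = 8.58
Sum = 79.96
79.96 is ≥ 61.5 and < 84 → Silver

Silver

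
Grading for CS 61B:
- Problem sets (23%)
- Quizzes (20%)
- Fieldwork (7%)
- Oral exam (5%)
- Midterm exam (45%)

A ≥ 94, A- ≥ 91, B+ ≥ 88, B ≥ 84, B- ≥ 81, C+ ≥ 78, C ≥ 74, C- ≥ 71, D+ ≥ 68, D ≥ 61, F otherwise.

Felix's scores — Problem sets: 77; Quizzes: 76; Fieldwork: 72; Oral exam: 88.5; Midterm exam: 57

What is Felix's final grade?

Weighted total:
  Problem sets 77 × 0.23 = 17.71
  Quizzes 76 × 0.2 = 15.2
  Fieldwork 72 × 0.07 = 5.04
  Oral exam 88.5 × 0.05 = 4.425
  Midterm exam 57 × 0.45 = 25.65
Sum = 68.025
68.025 is ≥ 68 and < 71 → D+

D+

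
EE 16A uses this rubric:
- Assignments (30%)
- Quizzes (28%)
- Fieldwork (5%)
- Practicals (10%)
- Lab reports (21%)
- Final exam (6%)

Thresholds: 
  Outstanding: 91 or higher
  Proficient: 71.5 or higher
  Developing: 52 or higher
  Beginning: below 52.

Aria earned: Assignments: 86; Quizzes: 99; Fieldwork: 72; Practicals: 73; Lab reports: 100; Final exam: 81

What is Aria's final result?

Proficient

Weighted total:
  Assignments 86 × 0.3 = 25.8
  Quizzes 99 × 0.28 = 27.72
  Fieldwork 72 × 0.05 = 3.6
  Practicals 73 × 0.1 = 7.3
  Lab reports 100 × 0.21 = 21
  Final exam 81 × 0.06 = 4.86
Sum = 90.28
90.28 is ≥ 71.5 and < 91 → Proficient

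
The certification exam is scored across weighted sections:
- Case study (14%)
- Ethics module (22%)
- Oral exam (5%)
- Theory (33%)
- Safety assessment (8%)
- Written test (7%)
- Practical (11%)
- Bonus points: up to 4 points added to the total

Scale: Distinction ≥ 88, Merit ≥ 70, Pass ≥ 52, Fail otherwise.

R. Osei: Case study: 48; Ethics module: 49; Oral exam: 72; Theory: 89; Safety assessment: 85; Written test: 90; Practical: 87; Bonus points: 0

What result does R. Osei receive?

Weighted total:
  Case study 48 × 0.14 = 6.72
  Ethics module 49 × 0.22 = 10.78
  Oral exam 72 × 0.05 = 3.6
  Theory 89 × 0.33 = 29.37
  Safety assessment 85 × 0.08 = 6.8
  Written test 90 × 0.07 = 6.3
  Practical 87 × 0.11 = 9.57
Sum = 73.14
Bonus points: 73.14 + 0 = 73.14
73.14 is ≥ 70 and < 88 → Merit

Merit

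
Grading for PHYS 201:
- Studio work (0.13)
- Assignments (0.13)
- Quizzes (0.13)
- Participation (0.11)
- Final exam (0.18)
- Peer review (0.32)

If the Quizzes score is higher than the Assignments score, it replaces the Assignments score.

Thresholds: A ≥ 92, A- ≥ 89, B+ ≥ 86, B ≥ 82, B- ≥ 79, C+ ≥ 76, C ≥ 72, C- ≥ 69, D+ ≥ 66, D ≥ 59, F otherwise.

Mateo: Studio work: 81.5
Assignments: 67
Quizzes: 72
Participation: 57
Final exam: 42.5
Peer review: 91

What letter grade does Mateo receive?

C

Quizzes (72) > Assignments (67), so Assignments counts as 72.
Weighted total:
  Studio work 81.5 × 0.13 = 10.595
  Assignments 72 × 0.13 = 9.36
  Quizzes 72 × 0.13 = 9.36
  Participation 57 × 0.11 = 6.27
  Final exam 42.5 × 0.18 = 7.65
  Peer review 91 × 0.32 = 29.12
Sum = 72.355
72.355 is ≥ 72 and < 76 → C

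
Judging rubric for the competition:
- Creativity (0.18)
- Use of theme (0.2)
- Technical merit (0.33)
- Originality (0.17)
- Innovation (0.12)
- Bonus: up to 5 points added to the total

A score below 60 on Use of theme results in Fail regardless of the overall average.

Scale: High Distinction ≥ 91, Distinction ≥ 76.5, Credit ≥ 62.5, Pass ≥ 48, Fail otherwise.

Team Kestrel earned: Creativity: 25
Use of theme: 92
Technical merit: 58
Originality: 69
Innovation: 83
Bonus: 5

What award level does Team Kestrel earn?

Credit

Use of theme score 92 ≥ 60: minimum met.
Weighted total:
  Creativity 25 × 0.18 = 4.5
  Use of theme 92 × 0.2 = 18.4
  Technical merit 58 × 0.33 = 19.14
  Originality 69 × 0.17 = 11.73
  Innovation 83 × 0.12 = 9.96
Sum = 63.73
Bonus: 63.73 + 5 = 68.73
68.73 is ≥ 62.5 and < 76.5 → Credit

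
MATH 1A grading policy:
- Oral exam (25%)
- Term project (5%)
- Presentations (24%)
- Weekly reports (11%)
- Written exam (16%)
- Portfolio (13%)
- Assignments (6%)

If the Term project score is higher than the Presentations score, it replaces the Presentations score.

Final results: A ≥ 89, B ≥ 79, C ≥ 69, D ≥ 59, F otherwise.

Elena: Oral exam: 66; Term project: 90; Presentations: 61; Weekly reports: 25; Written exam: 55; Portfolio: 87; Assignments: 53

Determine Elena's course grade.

Term project (90) > Presentations (61), so Presentations counts as 90.
Weighted total:
  Oral exam 66 × 0.25 = 16.5
  Term project 90 × 0.05 = 4.5
  Presentations 90 × 0.24 = 21.6
  Weekly reports 25 × 0.11 = 2.75
  Written exam 55 × 0.16 = 8.8
  Portfolio 87 × 0.13 = 11.31
  Assignments 53 × 0.06 = 3.18
Sum = 68.64
68.64 is ≥ 59 and < 69 → D

D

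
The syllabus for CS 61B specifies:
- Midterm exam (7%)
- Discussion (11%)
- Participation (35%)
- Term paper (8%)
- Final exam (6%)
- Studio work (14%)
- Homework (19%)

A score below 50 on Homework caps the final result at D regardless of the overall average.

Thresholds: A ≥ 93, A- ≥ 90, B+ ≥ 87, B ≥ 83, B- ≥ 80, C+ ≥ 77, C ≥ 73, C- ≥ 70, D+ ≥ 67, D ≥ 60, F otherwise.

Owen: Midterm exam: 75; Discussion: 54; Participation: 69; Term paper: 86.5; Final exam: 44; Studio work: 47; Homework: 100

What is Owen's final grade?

C-

Homework score 100 ≥ 50: minimum met.
Weighted total:
  Midterm exam 75 × 0.07 = 5.25
  Discussion 54 × 0.11 = 5.94
  Participation 69 × 0.35 = 24.15
  Term paper 86.5 × 0.08 = 6.92
  Final exam 44 × 0.06 = 2.64
  Studio work 47 × 0.14 = 6.58
  Homework 100 × 0.19 = 19
Sum = 70.48
70.48 is ≥ 70 and < 73 → C-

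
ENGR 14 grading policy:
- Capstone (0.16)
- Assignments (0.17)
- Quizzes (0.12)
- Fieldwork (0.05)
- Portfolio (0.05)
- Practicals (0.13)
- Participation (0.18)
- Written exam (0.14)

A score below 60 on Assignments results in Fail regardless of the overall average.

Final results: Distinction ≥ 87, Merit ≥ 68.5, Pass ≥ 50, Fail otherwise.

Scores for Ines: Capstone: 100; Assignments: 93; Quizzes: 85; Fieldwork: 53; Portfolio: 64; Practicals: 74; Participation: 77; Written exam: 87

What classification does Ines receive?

Merit

Assignments score 93 ≥ 60: minimum met.
Weighted total:
  Capstone 100 × 0.16 = 16
  Assignments 93 × 0.17 = 15.81
  Quizzes 85 × 0.12 = 10.2
  Fieldwork 53 × 0.05 = 2.65
  Portfolio 64 × 0.05 = 3.2
  Practicals 74 × 0.13 = 9.62
  Participation 77 × 0.18 = 13.86
  Written exam 87 × 0.14 = 12.18
Sum = 83.52
83.52 is ≥ 68.5 and < 87 → Merit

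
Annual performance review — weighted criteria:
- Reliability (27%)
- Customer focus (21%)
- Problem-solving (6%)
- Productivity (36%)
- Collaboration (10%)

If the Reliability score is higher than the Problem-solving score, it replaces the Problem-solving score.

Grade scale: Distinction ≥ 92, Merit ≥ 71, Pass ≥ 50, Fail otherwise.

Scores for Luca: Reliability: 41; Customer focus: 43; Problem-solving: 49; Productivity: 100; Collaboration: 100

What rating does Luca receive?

Reliability (41) ≤ Problem-solving (49), so Problem-solving stays at 49.
Weighted total:
  Reliability 41 × 0.27 = 11.07
  Customer focus 43 × 0.21 = 9.03
  Problem-solving 49 × 0.06 = 2.94
  Productivity 100 × 0.36 = 36
  Collaboration 100 × 0.1 = 10
Sum = 69.04
69.04 is ≥ 50 and < 71 → Pass

Pass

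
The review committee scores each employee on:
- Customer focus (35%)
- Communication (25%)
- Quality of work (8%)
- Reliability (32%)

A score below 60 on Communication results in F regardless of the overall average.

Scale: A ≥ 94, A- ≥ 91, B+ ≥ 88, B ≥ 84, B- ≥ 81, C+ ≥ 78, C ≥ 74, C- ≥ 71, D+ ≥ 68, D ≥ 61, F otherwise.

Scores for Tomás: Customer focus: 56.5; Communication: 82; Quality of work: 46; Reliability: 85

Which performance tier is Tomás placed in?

Communication score 82 ≥ 60: minimum met.
Weighted total:
  Customer focus 56.5 × 0.35 = 19.775
  Communication 82 × 0.25 = 20.5
  Quality of work 46 × 0.08 = 3.68
  Reliability 85 × 0.32 = 27.2
Sum = 71.155
71.155 is ≥ 71 and < 74 → C-

C-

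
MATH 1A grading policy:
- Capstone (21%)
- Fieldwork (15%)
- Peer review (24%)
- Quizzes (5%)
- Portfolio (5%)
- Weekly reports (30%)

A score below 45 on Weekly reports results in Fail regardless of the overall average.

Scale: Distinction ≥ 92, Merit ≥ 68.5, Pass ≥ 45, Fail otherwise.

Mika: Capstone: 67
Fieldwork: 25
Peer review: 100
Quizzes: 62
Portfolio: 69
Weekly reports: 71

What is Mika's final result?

Weekly reports score 71 ≥ 45: minimum met.
Weighted total:
  Capstone 67 × 0.21 = 14.07
  Fieldwork 25 × 0.15 = 3.75
  Peer review 100 × 0.24 = 24
  Quizzes 62 × 0.05 = 3.1
  Portfolio 69 × 0.05 = 3.45
  Weekly reports 71 × 0.3 = 21.3
Sum = 69.67
69.67 is ≥ 68.5 and < 92 → Merit

Merit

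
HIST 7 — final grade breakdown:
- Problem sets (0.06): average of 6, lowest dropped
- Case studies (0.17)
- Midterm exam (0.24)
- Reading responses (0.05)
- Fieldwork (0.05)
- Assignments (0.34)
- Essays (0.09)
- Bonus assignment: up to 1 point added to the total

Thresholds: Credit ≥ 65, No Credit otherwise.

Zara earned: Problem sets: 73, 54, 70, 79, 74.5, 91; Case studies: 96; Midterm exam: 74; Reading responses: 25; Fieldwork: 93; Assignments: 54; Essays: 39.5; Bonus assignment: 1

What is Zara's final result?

Problem sets: drop 54 → average of remaining 5 = 387.5/5 = 77.5
Weighted total:
  Problem sets 77.5 × 0.06 = 4.65
  Case studies 96 × 0.17 = 16.32
  Midterm exam 74 × 0.24 = 17.76
  Reading responses 25 × 0.05 = 1.25
  Fieldwork 93 × 0.05 = 4.65
  Assignments 54 × 0.34 = 18.36
  Essays 39.5 × 0.09 = 3.555
Sum = 66.545
Bonus assignment: 66.545 + 1 = 67.545
67.545 ≥ 65 → Credit

Credit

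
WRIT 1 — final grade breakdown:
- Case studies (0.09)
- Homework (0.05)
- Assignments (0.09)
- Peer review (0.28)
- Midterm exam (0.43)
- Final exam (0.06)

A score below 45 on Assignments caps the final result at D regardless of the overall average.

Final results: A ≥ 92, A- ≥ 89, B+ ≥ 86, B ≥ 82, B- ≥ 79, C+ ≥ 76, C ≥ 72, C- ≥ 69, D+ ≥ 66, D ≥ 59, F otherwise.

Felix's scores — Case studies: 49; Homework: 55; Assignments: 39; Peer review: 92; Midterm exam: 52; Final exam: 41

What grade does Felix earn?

D

Assignments score 39 < 45: minimum not met.
Weighted total:
  Case studies 49 × 0.09 = 4.41
  Homework 55 × 0.05 = 2.75
  Assignments 39 × 0.09 = 3.51
  Peer review 92 × 0.28 = 25.76
  Midterm exam 52 × 0.43 = 22.36
  Final exam 41 × 0.06 = 2.46
Sum = 61.25
61.25 would be D; cap at D applies → D.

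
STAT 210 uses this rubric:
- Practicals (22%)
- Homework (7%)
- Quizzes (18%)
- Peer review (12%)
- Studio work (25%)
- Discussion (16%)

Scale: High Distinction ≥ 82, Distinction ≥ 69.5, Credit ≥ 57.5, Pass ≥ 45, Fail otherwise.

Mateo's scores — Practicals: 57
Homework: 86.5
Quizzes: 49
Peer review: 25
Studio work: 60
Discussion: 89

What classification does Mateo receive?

Credit

Weighted total:
  Practicals 57 × 0.22 = 12.54
  Homework 86.5 × 0.07 = 6.055
  Quizzes 49 × 0.18 = 8.82
  Peer review 25 × 0.12 = 3
  Studio work 60 × 0.25 = 15
  Discussion 89 × 0.16 = 14.24
Sum = 59.655
59.655 is ≥ 57.5 and < 69.5 → Credit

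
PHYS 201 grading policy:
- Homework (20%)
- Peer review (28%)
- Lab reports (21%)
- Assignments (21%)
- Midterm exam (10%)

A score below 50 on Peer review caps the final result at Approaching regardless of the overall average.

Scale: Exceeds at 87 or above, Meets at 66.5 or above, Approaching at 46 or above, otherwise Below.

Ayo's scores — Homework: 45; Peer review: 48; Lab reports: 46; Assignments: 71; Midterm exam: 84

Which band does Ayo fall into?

Peer review score 48 < 50: minimum not met.
Weighted total:
  Homework 45 × 0.2 = 9
  Peer review 48 × 0.28 = 13.44
  Lab reports 46 × 0.21 = 9.66
  Assignments 71 × 0.21 = 14.91
  Midterm exam 84 × 0.1 = 8.4
Sum = 55.41
55.41 would be Approaching; cap at Approaching applies → Approaching.

Approaching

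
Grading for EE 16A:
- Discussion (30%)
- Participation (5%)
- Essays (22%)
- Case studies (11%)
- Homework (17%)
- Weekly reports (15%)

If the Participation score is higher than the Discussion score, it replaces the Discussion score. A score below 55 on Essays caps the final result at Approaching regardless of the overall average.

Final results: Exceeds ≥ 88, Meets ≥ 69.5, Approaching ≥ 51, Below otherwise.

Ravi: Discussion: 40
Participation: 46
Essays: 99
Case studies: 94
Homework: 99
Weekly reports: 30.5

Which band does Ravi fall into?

Meets

Participation (46) > Discussion (40), so Discussion counts as 46.
Essays score 99 ≥ 55: minimum met.
Weighted total:
  Discussion 46 × 0.3 = 13.8
  Participation 46 × 0.05 = 2.3
  Essays 99 × 0.22 = 21.78
  Case studies 94 × 0.11 = 10.34
  Homework 99 × 0.17 = 16.83
  Weekly reports 30.5 × 0.15 = 4.575
Sum = 69.625
69.625 is ≥ 69.5 and < 88 → Meets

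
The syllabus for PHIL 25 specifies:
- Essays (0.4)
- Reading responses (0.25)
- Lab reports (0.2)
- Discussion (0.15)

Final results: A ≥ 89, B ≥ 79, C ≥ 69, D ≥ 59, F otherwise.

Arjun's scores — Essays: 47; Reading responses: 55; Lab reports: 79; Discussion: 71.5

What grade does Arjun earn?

Weighted total:
  Essays 47 × 0.4 = 18.8
  Reading responses 55 × 0.25 = 13.75
  Lab reports 79 × 0.2 = 15.8
  Discussion 71.5 × 0.15 = 10.725
Sum = 59.075
59.075 is ≥ 59 and < 69 → D

D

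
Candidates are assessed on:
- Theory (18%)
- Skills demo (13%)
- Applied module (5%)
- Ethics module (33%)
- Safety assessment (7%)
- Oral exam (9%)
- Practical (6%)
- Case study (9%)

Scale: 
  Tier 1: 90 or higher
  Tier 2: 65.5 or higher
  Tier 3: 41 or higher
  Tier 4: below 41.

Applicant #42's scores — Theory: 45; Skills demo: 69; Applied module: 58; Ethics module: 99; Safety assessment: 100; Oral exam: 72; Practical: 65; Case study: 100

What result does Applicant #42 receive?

Tier 2

Weighted total:
  Theory 45 × 0.18 = 8.1
  Skills demo 69 × 0.13 = 8.97
  Applied module 58 × 0.05 = 2.9
  Ethics module 99 × 0.33 = 32.67
  Safety assessment 100 × 0.07 = 7
  Oral exam 72 × 0.09 = 6.48
  Practical 65 × 0.06 = 3.9
  Case study 100 × 0.09 = 9
Sum = 79.02
79.02 is ≥ 65.5 and < 90 → Tier 2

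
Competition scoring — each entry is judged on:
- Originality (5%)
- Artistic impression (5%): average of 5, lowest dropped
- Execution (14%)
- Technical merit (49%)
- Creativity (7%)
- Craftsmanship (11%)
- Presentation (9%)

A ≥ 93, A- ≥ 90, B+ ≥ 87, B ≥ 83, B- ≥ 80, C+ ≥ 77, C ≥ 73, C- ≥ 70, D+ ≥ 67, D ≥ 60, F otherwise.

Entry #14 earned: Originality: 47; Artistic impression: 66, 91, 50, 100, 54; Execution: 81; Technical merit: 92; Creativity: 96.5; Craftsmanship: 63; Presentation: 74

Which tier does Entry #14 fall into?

B

Artistic impression: drop 50 → average of remaining 4 = 311/4 = 77.75
Weighted total:
  Originality 47 × 0.05 = 2.35
  Artistic impression 77.75 × 0.05 = 3.8875
  Execution 81 × 0.14 = 11.34
  Technical merit 92 × 0.49 = 45.08
  Creativity 96.5 × 0.07 = 6.755
  Craftsmanship 63 × 0.11 = 6.93
  Presentation 74 × 0.09 = 6.66
Sum = 83.0025
83.0025 is ≥ 83 and < 87 → B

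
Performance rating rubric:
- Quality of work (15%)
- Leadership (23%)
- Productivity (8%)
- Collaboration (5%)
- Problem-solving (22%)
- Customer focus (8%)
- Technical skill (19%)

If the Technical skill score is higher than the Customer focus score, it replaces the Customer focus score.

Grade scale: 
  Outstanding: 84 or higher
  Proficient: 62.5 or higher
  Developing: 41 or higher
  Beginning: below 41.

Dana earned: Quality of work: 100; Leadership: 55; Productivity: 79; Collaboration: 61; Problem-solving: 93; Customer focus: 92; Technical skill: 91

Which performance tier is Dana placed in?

Technical skill (91) ≤ Customer focus (92), so Customer focus stays at 92.
Weighted total:
  Quality of work 100 × 0.15 = 15
  Leadership 55 × 0.23 = 12.65
  Productivity 79 × 0.08 = 6.32
  Collaboration 61 × 0.05 = 3.05
  Problem-solving 93 × 0.22 = 20.46
  Customer focus 92 × 0.08 = 7.36
  Technical skill 91 × 0.19 = 17.29
Sum = 82.13
82.13 is ≥ 62.5 and < 84 → Proficient

Proficient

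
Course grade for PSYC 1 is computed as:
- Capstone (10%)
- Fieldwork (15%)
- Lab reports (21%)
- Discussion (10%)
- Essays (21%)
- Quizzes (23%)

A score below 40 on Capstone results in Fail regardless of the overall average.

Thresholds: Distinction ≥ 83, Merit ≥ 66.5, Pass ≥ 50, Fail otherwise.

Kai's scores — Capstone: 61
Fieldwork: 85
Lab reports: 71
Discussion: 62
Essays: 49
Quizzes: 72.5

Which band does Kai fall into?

Merit

Capstone score 61 ≥ 40: minimum met.
Weighted total:
  Capstone 61 × 0.1 = 6.1
  Fieldwork 85 × 0.15 = 12.75
  Lab reports 71 × 0.21 = 14.91
  Discussion 62 × 0.1 = 6.2
  Essays 49 × 0.21 = 10.29
  Quizzes 72.5 × 0.23 = 16.675
Sum = 66.925
66.925 is ≥ 66.5 and < 83 → Merit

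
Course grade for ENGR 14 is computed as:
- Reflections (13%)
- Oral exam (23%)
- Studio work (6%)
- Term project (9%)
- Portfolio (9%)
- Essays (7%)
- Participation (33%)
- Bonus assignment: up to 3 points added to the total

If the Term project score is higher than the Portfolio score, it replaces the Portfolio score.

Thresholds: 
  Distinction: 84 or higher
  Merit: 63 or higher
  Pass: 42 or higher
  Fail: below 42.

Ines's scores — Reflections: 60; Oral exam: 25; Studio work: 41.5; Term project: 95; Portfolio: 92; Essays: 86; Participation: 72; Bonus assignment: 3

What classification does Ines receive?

Term project (95) > Portfolio (92), so Portfolio counts as 95.
Weighted total:
  Reflections 60 × 0.13 = 7.8
  Oral exam 25 × 0.23 = 5.75
  Studio work 41.5 × 0.06 = 2.49
  Term project 95 × 0.09 = 8.55
  Portfolio 95 × 0.09 = 8.55
  Essays 86 × 0.07 = 6.02
  Participation 72 × 0.33 = 23.76
Sum = 62.92
Bonus assignment: 62.92 + 3 = 65.92
65.92 is ≥ 63 and < 84 → Merit

Merit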